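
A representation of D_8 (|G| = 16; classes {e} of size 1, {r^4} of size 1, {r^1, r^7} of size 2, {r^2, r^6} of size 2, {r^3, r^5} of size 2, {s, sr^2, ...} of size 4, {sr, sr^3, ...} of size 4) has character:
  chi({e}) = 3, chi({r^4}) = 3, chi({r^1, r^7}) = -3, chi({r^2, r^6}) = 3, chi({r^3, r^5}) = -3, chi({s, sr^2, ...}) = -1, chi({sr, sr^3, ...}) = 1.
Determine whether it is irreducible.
Not irreducible (reducible): <chi, chi> = 5 > 1.

Derivation: <chi, chi> = (1/|G|) sum_C |C| * |chi(C)|^2 = (1/16)[1*|3|^2 + 1*|3|^2 + 2*|-3|^2 + 2*|3|^2 + 2*|-3|^2 + 4*|-1|^2 + 4*|1|^2]
  = (1/16)[(9) + (9) + (18) + (18) + (18) + (4) + (4)] = 80/16 = 5.
A character is irreducible iff <chi, chi> = 1, so this representation is reducible.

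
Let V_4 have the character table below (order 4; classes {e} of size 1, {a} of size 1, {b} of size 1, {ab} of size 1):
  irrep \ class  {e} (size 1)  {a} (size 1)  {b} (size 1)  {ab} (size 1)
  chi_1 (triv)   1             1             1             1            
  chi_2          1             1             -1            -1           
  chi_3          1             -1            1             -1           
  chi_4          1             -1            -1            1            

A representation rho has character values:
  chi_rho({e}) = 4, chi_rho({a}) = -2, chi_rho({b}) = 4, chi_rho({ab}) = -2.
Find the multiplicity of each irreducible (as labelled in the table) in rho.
Multiplicities: chi_1: 1, chi_2: 0, chi_3: 3, chi_4: 0.

Why: Use <chi_rho, chi> = (1/|G|) sum_C |C| * chi_rho(C) * conj(chi(C)) with |G| = 4 for each irreducible chi in the table:
  <chi_rho, chi_1> = (1/4)[1*(4)*conj(1) + 1*(-2)*conj(1) + 1*(4)*conj(1) + 1*(-2)*conj(1)]
      = (1/4)[(4) + (-2) + (4) + (-2)] = 4/4 = 1
  <chi_rho, chi_2> = (1/4)[1*(4)*conj(1) + 1*(-2)*conj(1) + 1*(4)*conj(-1) + 1*(-2)*conj(-1)]
      = (1/4)[(4) + (-2) + (-4) + (2)] = 0/4 = 0
  <chi_rho, chi_3> = (1/4)[1*(4)*conj(1) + 1*(-2)*conj(-1) + 1*(4)*conj(1) + 1*(-2)*conj(-1)]
      = (1/4)[(4) + (2) + (4) + (2)] = 12/4 = 3
  <chi_rho, chi_4> = (1/4)[1*(4)*conj(1) + 1*(-2)*conj(-1) + 1*(4)*conj(-1) + 1*(-2)*conj(1)]
      = (1/4)[(4) + (2) + (-4) + (-2)] = 0/4 = 0
Dimension check: dim(rho) = sum (mult * dim) = 1*1 + 0*1 + 3*1 + 0*1 = 4 = chi_rho(e) = 4.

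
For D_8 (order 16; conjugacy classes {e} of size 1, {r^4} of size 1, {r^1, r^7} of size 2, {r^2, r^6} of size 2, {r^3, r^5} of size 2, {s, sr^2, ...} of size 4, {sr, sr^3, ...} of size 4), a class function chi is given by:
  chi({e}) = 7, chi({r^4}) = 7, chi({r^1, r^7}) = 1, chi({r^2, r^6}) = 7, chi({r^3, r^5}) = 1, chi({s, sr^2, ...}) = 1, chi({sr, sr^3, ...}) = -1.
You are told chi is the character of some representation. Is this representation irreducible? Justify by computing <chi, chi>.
Not irreducible (reducible): <chi, chi> = 13 > 1.

Explanation: <chi, chi> = (1/|G|) sum_C |C| * |chi(C)|^2 = (1/16)[1*|7|^2 + 1*|7|^2 + 2*|1|^2 + 2*|7|^2 + 2*|1|^2 + 4*|1|^2 + 4*|-1|^2]
  = (1/16)[(49) + (49) + (2) + (98) + (2) + (4) + (4)] = 208/16 = 13.
A character is irreducible iff <chi, chi> = 1, so this representation is reducible.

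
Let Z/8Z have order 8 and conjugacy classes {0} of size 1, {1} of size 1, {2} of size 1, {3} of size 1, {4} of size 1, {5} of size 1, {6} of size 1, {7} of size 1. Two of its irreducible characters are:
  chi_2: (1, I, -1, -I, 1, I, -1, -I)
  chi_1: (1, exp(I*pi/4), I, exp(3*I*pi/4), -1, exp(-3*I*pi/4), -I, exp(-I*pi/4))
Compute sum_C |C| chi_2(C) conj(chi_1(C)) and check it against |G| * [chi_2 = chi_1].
Sum = 0; so <chi_2, chi_1> = 0 (distinct irreducibles are orthogonal).

Justification: Compute term by term over conjugacy classes (|C| * chi_2(C) * conj(chi_1(C))):
  1*(1)*conj(1) + 1*(I)*conj(exp(I*pi/4)) + 1*(-1)*conj(I) + 1*(-I)*conj(exp(3*I*pi/4)) + 1*(1)*conj(-1) + 1*(I)*conj(exp(-3*I*pi/4)) + 1*(-1)*conj(-I) + 1*(-I)*conj(exp(-I*pi/4))
  = (1) + (exp(I*pi/4)) + (I) + (-exp(-I*pi/4)) + (-1) + (exp(-3*I*pi/4)) + (-I) + (-exp(3*I*pi/4))
  = 0.
(Exp terms are combined using exp(i*s)*conj(exp(i*t)) = exp(i*(s-t)), and sums of them are collapsed using the identity that for every m > 1 the m distinct m-th roots of unity sum to 0, e.g. 1 + exp(2*I*pi/3) + exp(-2*I*pi/3) = 0.)
Dividing by |G| = 8 gives 0/8 = 0, matching the row-orthogonality relation <chi_2, chi_1> = [chi_2 = chi_1].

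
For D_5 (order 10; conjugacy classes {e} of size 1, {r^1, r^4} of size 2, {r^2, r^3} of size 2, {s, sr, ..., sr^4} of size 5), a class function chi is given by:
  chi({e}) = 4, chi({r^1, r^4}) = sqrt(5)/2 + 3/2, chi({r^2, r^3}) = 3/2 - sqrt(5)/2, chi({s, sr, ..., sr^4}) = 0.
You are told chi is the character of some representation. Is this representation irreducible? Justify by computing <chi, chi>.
Not irreducible (reducible): <chi, chi> = 3 > 1.

Derivation: <chi, chi> = (1/|G|) sum_C |C| * |chi(C)|^2 = (1/10)[1*|4|^2 + 2*|sqrt(5)/2 + 3/2|^2 + 2*|3/2 - sqrt(5)/2|^2 + 5*|0|^2]
  = (1/10)[(16) + (3*sqrt(5) + 7) + (7 - 3*sqrt(5)) + (0)] = 30/10 = 3.
A character is irreducible iff <chi, chi> = 1, so this representation is reducible.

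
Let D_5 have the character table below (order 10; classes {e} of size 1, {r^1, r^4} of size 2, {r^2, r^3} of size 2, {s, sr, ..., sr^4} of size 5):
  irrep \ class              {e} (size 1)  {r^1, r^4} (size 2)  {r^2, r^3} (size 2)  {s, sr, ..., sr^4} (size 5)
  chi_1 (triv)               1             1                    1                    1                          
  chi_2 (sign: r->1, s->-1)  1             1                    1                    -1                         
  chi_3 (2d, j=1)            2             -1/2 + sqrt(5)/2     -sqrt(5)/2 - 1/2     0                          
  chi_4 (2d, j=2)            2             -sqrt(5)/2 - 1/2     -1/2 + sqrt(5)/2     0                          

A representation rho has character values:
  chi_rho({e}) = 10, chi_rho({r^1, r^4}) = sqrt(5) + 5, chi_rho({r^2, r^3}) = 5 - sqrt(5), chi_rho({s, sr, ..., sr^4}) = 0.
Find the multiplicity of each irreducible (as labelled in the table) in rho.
Multiplicities: chi_1: 3, chi_2: 3, chi_3: 2, chi_4: 0.

Argument: Use <chi_rho, chi> = (1/|G|) sum_C |C| * chi_rho(C) * conj(chi(C)) with |G| = 10 for each irreducible chi in the table:
  <chi_rho, chi_1> = (1/10)[1*(10)*conj(1) + 2*(sqrt(5) + 5)*conj(1) + 2*(5 - sqrt(5))*conj(1) + 5*(0)*conj(1)]
      = (1/10)[(10) + (2*sqrt(5) + 10) + (10 - 2*sqrt(5)) + (0)] = 30/10 = 3
  <chi_rho, chi_2> = (1/10)[1*(10)*conj(1) + 2*(sqrt(5) + 5)*conj(1) + 2*(5 - sqrt(5))*conj(1) + 5*(0)*conj(-1)]
      = (1/10)[(10) + (2*sqrt(5) + 10) + (10 - 2*sqrt(5)) + (0)] = 30/10 = 3
  <chi_rho, chi_3> = (1/10)[1*(10)*conj(2) + 2*(sqrt(5) + 5)*conj(-1/2 + sqrt(5)/2) + 2*(5 - sqrt(5))*conj(-sqrt(5)/2 - 1/2) + 5*(0)*conj(0)]
      = (1/10)[(20) + (4*sqrt(5)) + (-4*sqrt(5)) + (0)] = 20/10 = 2
  <chi_rho, chi_4> = (1/10)[1*(10)*conj(2) + 2*(sqrt(5) + 5)*conj(-sqrt(5)/2 - 1/2) + 2*(5 - sqrt(5))*conj(-1/2 + sqrt(5)/2) + 5*(0)*conj(0)]
      = (1/10)[(20) + (-6*sqrt(5) - 10) + (-10 + 6*sqrt(5)) + (0)] = 0/10 = 0
Dimension check: dim(rho) = sum (mult * dim) = 3*1 + 3*1 + 2*2 + 0*2 = 10 = chi_rho(e) = 10.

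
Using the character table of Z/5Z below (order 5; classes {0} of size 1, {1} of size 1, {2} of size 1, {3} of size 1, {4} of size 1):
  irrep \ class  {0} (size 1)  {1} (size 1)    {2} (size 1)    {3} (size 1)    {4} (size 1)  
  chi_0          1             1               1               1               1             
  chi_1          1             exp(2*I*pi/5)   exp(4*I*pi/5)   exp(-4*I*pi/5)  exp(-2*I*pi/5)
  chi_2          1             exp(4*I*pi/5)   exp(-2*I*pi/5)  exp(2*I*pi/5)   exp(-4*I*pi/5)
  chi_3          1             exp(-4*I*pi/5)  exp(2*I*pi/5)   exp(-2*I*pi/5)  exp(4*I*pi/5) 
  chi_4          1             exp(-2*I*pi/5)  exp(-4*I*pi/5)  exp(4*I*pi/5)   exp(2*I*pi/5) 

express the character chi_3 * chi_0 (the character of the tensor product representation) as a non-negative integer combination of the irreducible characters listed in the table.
chi_3 tensor chi_0 = chi_3 (all other irreducibles have multiplicity 0).

Details: The character of a tensor product is the pointwise product (chi_3 * chi_0)(C) = chi_3(C) * chi_0(C):
  {0}: (1)*(1), {1}: (exp(-4*I*pi/5))*(1), {2}: (exp(2*I*pi/5))*(1), {3}: (exp(-2*I*pi/5))*(1), {4}: (exp(4*I*pi/5))*(1)
so (chi_3 * chi_0) takes values
  {0} -> 1, {1} -> exp(-4*I*pi/5), {2} -> exp(2*I*pi/5), {3} -> exp(-2*I*pi/5), {4} -> exp(4*I*pi/5).
Now take the inner product of this character with each irreducible chi from the table, <chi_3*chi_0, chi> = (1/5) sum_C |C| (chi_3*chi_0)(C) conj(chi(C)):
  <chi_3*chi_0, chi_0> = (1/5)[1*(1)*conj(1) + 1*(exp(-4*I*pi/5))*conj(1) + 1*(exp(2*I*pi/5))*conj(1) + 1*(exp(-2*I*pi/5))*conj(1) + 1*(exp(4*I*pi/5))*conj(1)]
      = (1/5)[(1) + (exp(-4*I*pi/5)) + (exp(2*I*pi/5)) + (exp(-2*I*pi/5)) + (exp(4*I*pi/5))] = 0/5 = 0
  <chi_3*chi_0, chi_1> = (1/5)[1*(1)*conj(1) + 1*(exp(-4*I*pi/5))*conj(exp(2*I*pi/5)) + 1*(exp(2*I*pi/5))*conj(exp(4*I*pi/5)) + 1*(exp(-2*I*pi/5))*conj(exp(-4*I*pi/5)) + 1*(exp(4*I*pi/5))*conj(exp(-2*I*pi/5))]
      = (1/5)[(1) + (exp(4*I*pi/5)) + (exp(-2*I*pi/5)) + (exp(2*I*pi/5)) + (exp(-4*I*pi/5))] = 0/5 = 0
  <chi_3*chi_0, chi_2> = (1/5)[1*(1)*conj(1) + 1*(exp(-4*I*pi/5))*conj(exp(4*I*pi/5)) + 1*(exp(2*I*pi/5))*conj(exp(-2*I*pi/5)) + 1*(exp(-2*I*pi/5))*conj(exp(2*I*pi/5)) + 1*(exp(4*I*pi/5))*conj(exp(-4*I*pi/5))]
      = (1/5)[(1) + (exp(2*I*pi/5)) + (exp(4*I*pi/5)) + (exp(-4*I*pi/5)) + (exp(-2*I*pi/5))] = 0/5 = 0
  <chi_3*chi_0, chi_3> = (1/5)[1*(1)*conj(1) + 1*(exp(-4*I*pi/5))*conj(exp(-4*I*pi/5)) + 1*(exp(2*I*pi/5))*conj(exp(2*I*pi/5)) + 1*(exp(-2*I*pi/5))*conj(exp(-2*I*pi/5)) + 1*(exp(4*I*pi/5))*conj(exp(4*I*pi/5))]
      = (1/5)[(1) + (1) + (1) + (1) + (1)] = 5/5 = 1
  <chi_3*chi_0, chi_4> = (1/5)[1*(1)*conj(1) + 1*(exp(-4*I*pi/5))*conj(exp(-2*I*pi/5)) + 1*(exp(2*I*pi/5))*conj(exp(-4*I*pi/5)) + 1*(exp(-2*I*pi/5))*conj(exp(4*I*pi/5)) + 1*(exp(4*I*pi/5))*conj(exp(2*I*pi/5))]
      = (1/5)[(1) + (exp(-2*I*pi/5)) + (exp(-4*I*pi/5)) + (exp(4*I*pi/5)) + (exp(2*I*pi/5))] = 0/5 = 0
(Exp terms are combined using exp(i*s)*conj(exp(i*t)) = exp(i*(s-t)), and sums of them are collapsed using the identity that for every m > 1 the m distinct m-th roots of unity sum to 0, e.g. 1 + exp(2*I*pi/3) + exp(-2*I*pi/3) = 0.)
Hence the multiplicities are chi_3: 1. Dimension check: dim(chi_3)*dim(chi_0) = 1*1 = 1 and sum (mult * dim) = 1*1 = 1.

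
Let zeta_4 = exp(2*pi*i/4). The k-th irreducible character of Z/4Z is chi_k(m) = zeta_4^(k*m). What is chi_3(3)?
chi_3(3) = zeta_4^9 = I

Working: chi_3(3) = zeta_4^(3*3) = zeta_4^9. Since zeta_4^4 = 1, this equals zeta_4^1 = exp(2*pi*i*1/4) = I.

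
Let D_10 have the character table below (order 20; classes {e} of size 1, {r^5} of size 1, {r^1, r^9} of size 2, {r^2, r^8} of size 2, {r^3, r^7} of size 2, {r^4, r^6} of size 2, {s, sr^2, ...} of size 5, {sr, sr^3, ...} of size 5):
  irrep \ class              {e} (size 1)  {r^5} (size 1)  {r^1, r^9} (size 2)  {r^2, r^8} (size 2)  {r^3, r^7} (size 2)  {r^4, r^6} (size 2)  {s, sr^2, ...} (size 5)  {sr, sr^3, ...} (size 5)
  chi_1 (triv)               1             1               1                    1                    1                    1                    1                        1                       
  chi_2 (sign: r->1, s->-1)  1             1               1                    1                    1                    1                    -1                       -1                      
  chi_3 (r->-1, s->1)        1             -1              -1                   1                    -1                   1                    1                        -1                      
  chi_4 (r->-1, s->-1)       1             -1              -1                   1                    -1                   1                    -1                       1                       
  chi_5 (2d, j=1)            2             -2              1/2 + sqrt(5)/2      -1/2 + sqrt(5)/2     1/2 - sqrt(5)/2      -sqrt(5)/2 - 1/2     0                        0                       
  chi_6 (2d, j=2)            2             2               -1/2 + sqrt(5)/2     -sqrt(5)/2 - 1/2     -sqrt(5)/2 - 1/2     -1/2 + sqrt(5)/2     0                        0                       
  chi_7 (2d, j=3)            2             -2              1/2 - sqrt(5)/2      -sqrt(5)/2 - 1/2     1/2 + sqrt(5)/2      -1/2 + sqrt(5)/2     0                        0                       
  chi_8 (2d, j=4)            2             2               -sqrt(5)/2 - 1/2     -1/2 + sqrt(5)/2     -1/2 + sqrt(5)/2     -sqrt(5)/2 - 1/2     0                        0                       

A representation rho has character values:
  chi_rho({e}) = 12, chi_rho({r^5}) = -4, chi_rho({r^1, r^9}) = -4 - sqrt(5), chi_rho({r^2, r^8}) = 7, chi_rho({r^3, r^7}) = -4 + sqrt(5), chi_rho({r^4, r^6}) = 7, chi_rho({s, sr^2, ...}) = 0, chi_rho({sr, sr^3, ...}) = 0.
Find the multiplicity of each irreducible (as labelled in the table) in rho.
Multiplicities: chi_1: 1, chi_2: 1, chi_3: 3, chi_4: 3, chi_5: 0, chi_6: 0, chi_7: 1, chi_8: 1.

Working: Use <chi_rho, chi> = (1/|G|) sum_C |C| * chi_rho(C) * conj(chi(C)) with |G| = 20 for each irreducible chi in the table:
  <chi_rho, chi_1> = (1/20)[1*(12)*conj(1) + 1*(-4)*conj(1) + 2*(-4 - sqrt(5))*conj(1) + 2*(7)*conj(1) + 2*(-4 + sqrt(5))*conj(1) + 2*(7)*conj(1) + 5*(0)*conj(1) + 5*(0)*conj(1)]
      = (1/20)[(12) + (-4) + (-8 - 2*sqrt(5)) + (14) + (-8 + 2*sqrt(5)) + (14) + (0) + (0)] = 20/20 = 1
  <chi_rho, chi_2> = (1/20)[1*(12)*conj(1) + 1*(-4)*conj(1) + 2*(-4 - sqrt(5))*conj(1) + 2*(7)*conj(1) + 2*(-4 + sqrt(5))*conj(1) + 2*(7)*conj(1) + 5*(0)*conj(-1) + 5*(0)*conj(-1)]
      = (1/20)[(12) + (-4) + (-8 - 2*sqrt(5)) + (14) + (-8 + 2*sqrt(5)) + (14) + (0) + (0)] = 20/20 = 1
  <chi_rho, chi_3> = (1/20)[1*(12)*conj(1) + 1*(-4)*conj(-1) + 2*(-4 - sqrt(5))*conj(-1) + 2*(7)*conj(1) + 2*(-4 + sqrt(5))*conj(-1) + 2*(7)*conj(1) + 5*(0)*conj(1) + 5*(0)*conj(-1)]
      = (1/20)[(12) + (4) + (2*sqrt(5) + 8) + (14) + (8 - 2*sqrt(5)) + (14) + (0) + (0)] = 60/20 = 3
  <chi_rho, chi_4> = (1/20)[1*(12)*conj(1) + 1*(-4)*conj(-1) + 2*(-4 - sqrt(5))*conj(-1) + 2*(7)*conj(1) + 2*(-4 + sqrt(5))*conj(-1) + 2*(7)*conj(1) + 5*(0)*conj(-1) + 5*(0)*conj(1)]
      = (1/20)[(12) + (4) + (2*sqrt(5) + 8) + (14) + (8 - 2*sqrt(5)) + (14) + (0) + (0)] = 60/20 = 3
  <chi_rho, chi_5> = (1/20)[1*(12)*conj(2) + 1*(-4)*conj(-2) + 2*(-4 - sqrt(5))*conj(1/2 + sqrt(5)/2) + 2*(7)*conj(-1/2 + sqrt(5)/2) + 2*(-4 + sqrt(5))*conj(1/2 - sqrt(5)/2) + 2*(7)*conj(-sqrt(5)/2 - 1/2) + 5*(0)*conj(0) + 5*(0)*conj(0)]
      = (1/20)[(24) + (8) + (-5*sqrt(5) - 9) + (-7 + 7*sqrt(5)) + (-9 + 5*sqrt(5)) + (-7*sqrt(5) - 7) + (0) + (0)] = 0/20 = 0
  <chi_rho, chi_6> = (1/20)[1*(12)*conj(2) + 1*(-4)*conj(2) + 2*(-4 - sqrt(5))*conj(-1/2 + sqrt(5)/2) + 2*(7)*conj(-sqrt(5)/2 - 1/2) + 2*(-4 + sqrt(5))*conj(-sqrt(5)/2 - 1/2) + 2*(7)*conj(-1/2 + sqrt(5)/2) + 5*(0)*conj(0) + 5*(0)*conj(0)]
      = (1/20)[(24) + (-8) + (-3*sqrt(5) - 1) + (-7*sqrt(5) - 7) + (-1 + 3*sqrt(5)) + (-7 + 7*sqrt(5)) + (0) + (0)] = 0/20 = 0
  <chi_rho, chi_7> = (1/20)[1*(12)*conj(2) + 1*(-4)*conj(-2) + 2*(-4 - sqrt(5))*conj(1/2 - sqrt(5)/2) + 2*(7)*conj(-sqrt(5)/2 - 1/2) + 2*(-4 + sqrt(5))*conj(1/2 + sqrt(5)/2) + 2*(7)*conj(-1/2 + sqrt(5)/2) + 5*(0)*conj(0) + 5*(0)*conj(0)]
      = (1/20)[(24) + (8) + (1 + 3*sqrt(5)) + (-7*sqrt(5) - 7) + (1 - 3*sqrt(5)) + (-7 + 7*sqrt(5)) + (0) + (0)] = 20/20 = 1
  <chi_rho, chi_8> = (1/20)[1*(12)*conj(2) + 1*(-4)*conj(2) + 2*(-4 - sqrt(5))*conj(-sqrt(5)/2 - 1/2) + 2*(7)*conj(-1/2 + sqrt(5)/2) + 2*(-4 + sqrt(5))*conj(-1/2 + sqrt(5)/2) + 2*(7)*conj(-sqrt(5)/2 - 1/2) + 5*(0)*conj(0) + 5*(0)*conj(0)]
      = (1/20)[(24) + (-8) + (9 + 5*sqrt(5)) + (-7 + 7*sqrt(5)) + (9 - 5*sqrt(5)) + (-7*sqrt(5) - 7) + (0) + (0)] = 20/20 = 1
Dimension check: dim(rho) = sum (mult * dim) = 1*1 + 1*1 + 3*1 + 3*1 + 0*2 + 0*2 + 1*2 + 1*2 = 12 = chi_rho(e) = 12.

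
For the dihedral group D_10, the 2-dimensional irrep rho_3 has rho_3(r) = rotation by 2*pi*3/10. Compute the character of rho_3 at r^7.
chi_{rho_3}(r^7) = 2*cos(2*pi*3*7/10) = 1/2 + sqrt(5)/2

Proof sketch: rho_3(r^7) is rotation by angle 2*pi*3*7/10, whose trace is 2*cos(2*pi*3*7/10) = 1/2 + sqrt(5)/2.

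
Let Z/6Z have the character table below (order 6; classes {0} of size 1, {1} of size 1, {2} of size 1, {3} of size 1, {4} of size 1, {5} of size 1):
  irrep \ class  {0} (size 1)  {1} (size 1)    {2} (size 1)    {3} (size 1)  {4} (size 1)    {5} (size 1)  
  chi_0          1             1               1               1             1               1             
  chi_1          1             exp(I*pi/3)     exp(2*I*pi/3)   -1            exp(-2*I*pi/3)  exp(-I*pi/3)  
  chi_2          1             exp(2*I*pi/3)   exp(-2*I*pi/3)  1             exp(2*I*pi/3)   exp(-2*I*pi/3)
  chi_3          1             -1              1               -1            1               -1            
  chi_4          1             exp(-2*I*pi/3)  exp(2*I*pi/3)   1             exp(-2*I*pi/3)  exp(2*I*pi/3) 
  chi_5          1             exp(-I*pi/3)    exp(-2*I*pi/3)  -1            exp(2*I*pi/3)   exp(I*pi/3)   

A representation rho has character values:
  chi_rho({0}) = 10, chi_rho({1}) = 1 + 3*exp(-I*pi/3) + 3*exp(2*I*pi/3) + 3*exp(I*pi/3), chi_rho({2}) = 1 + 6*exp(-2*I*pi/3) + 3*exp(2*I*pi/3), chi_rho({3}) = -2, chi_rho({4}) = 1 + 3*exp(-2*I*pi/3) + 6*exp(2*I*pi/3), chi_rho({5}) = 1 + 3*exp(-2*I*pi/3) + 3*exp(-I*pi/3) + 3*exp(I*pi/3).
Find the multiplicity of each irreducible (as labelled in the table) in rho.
Multiplicities: chi_0: 1, chi_1: 3, chi_2: 3, chi_3: 0, chi_4: 0, chi_5: 3.

Solution. Use <chi_rho, chi> = (1/|G|) sum_C |C| * chi_rho(C) * conj(chi(C)) with |G| = 6 for each irreducible chi in the table:
  <chi_rho, chi_0> = (1/6)[1*(10)*conj(1) + 1*(1 + 3*exp(-I*pi/3) + 3*exp(2*I*pi/3) + 3*exp(I*pi/3))*conj(1) + 1*(1 + 6*exp(-2*I*pi/3) + 3*exp(2*I*pi/3))*conj(1) + 1*(-2)*conj(1) + 1*(1 + 3*exp(-2*I*pi/3) + 6*exp(2*I*pi/3))*conj(1) + 1*(1 + 3*exp(-2*I*pi/3) + 3*exp(-I*pi/3) + 3*exp(I*pi/3))*conj(1)]
      = (1/6)[(10) + (1 + 3*exp(-I*pi/3) + 3*exp(2*I*pi/3) + 3*exp(I*pi/3)) + (1 + 6*exp(-2*I*pi/3) + 3*exp(2*I*pi/3)) + (-2) + (1 + 3*exp(-2*I*pi/3) + 6*exp(2*I*pi/3)) + (1 + 3*exp(-2*I*pi/3) + 3*exp(-I*pi/3) + 3*exp(I*pi/3))] = 6/6 = 1
  <chi_rho, chi_1> = (1/6)[1*(10)*conj(1) + 1*(1 + 3*exp(-I*pi/3) + 3*exp(2*I*pi/3) + 3*exp(I*pi/3))*conj(exp(I*pi/3)) + 1*(1 + 6*exp(-2*I*pi/3) + 3*exp(2*I*pi/3))*conj(exp(2*I*pi/3)) + 1*(-2)*conj(-1) + 1*(1 + 3*exp(-2*I*pi/3) + 6*exp(2*I*pi/3))*conj(exp(-2*I*pi/3)) + 1*(1 + 3*exp(-2*I*pi/3) + 3*exp(-I*pi/3) + 3*exp(I*pi/3))*conj(exp(-I*pi/3))]
      = (1/6)[(10) + (3 + 3*exp(-2*I*pi/3) + exp(-I*pi/3) + 3*exp(I*pi/3)) + (3 + exp(-2*I*pi/3) + 6*exp(2*I*pi/3)) + (2) + (3 + 6*exp(-2*I*pi/3) + exp(2*I*pi/3)) + (3 + 3*exp(-I*pi/3) + exp(I*pi/3) + 3*exp(2*I*pi/3))] = 18/6 = 3
  <chi_rho, chi_2> = (1/6)[1*(10)*conj(1) + 1*(1 + 3*exp(-I*pi/3) + 3*exp(2*I*pi/3) + 3*exp(I*pi/3))*conj(exp(2*I*pi/3)) + 1*(1 + 6*exp(-2*I*pi/3) + 3*exp(2*I*pi/3))*conj(exp(-2*I*pi/3)) + 1*(-2)*conj(1) + 1*(1 + 3*exp(-2*I*pi/3) + 6*exp(2*I*pi/3))*conj(exp(2*I*pi/3)) + 1*(1 + 3*exp(-2*I*pi/3) + 3*exp(-I*pi/3) + 3*exp(I*pi/3))*conj(exp(-2*I*pi/3))]
      = (1/6)[(10) + (3*exp(-I*pi/3) + exp(-2*I*pi/3)) + (6 + 3*exp(-2*I*pi/3) + exp(2*I*pi/3)) + (-2) + (6 + exp(-2*I*pi/3) + 3*exp(2*I*pi/3)) + (exp(2*I*pi/3) + 3*exp(I*pi/3))] = 18/6 = 3
  <chi_rho, chi_3> = (1/6)[1*(10)*conj(1) + 1*(1 + 3*exp(-I*pi/3) + 3*exp(2*I*pi/3) + 3*exp(I*pi/3))*conj(-1) + 1*(1 + 6*exp(-2*I*pi/3) + 3*exp(2*I*pi/3))*conj(1) + 1*(-2)*conj(-1) + 1*(1 + 3*exp(-2*I*pi/3) + 6*exp(2*I*pi/3))*conj(1) + 1*(1 + 3*exp(-2*I*pi/3) + 3*exp(-I*pi/3) + 3*exp(I*pi/3))*conj(-1)]
      = (1/6)[(10) + (-1 - 3*exp(I*pi/3) - 3*exp(2*I*pi/3) - 3*exp(-I*pi/3)) + (1 + 6*exp(-2*I*pi/3) + 3*exp(2*I*pi/3)) + (2) + (1 + 3*exp(-2*I*pi/3) + 6*exp(2*I*pi/3)) + (-1 - 3*exp(I*pi/3) - 3*exp(-I*pi/3) - 3*exp(-2*I*pi/3))] = 0/6 = 0
  <chi_rho, chi_4> = (1/6)[1*(10)*conj(1) + 1*(1 + 3*exp(-I*pi/3) + 3*exp(2*I*pi/3) + 3*exp(I*pi/3))*conj(exp(-2*I*pi/3)) + 1*(1 + 6*exp(-2*I*pi/3) + 3*exp(2*I*pi/3))*conj(exp(2*I*pi/3)) + 1*(-2)*conj(1) + 1*(1 + 3*exp(-2*I*pi/3) + 6*exp(2*I*pi/3))*conj(exp(-2*I*pi/3)) + 1*(1 + 3*exp(-2*I*pi/3) + 3*exp(-I*pi/3) + 3*exp(I*pi/3))*conj(exp(2*I*pi/3))]
      = (1/6)[(10) + (-3 + 3*exp(-2*I*pi/3) + exp(2*I*pi/3) + 3*exp(I*pi/3)) + (3 + exp(-2*I*pi/3) + 6*exp(2*I*pi/3)) + (-2) + (3 + 6*exp(-2*I*pi/3) + exp(2*I*pi/3)) + (-3 + 3*exp(-I*pi/3) + exp(-2*I*pi/3) + 3*exp(2*I*pi/3))] = 0/6 = 0
  <chi_rho, chi_5> = (1/6)[1*(10)*conj(1) + 1*(1 + 3*exp(-I*pi/3) + 3*exp(2*I*pi/3) + 3*exp(I*pi/3))*conj(exp(-I*pi/3)) + 1*(1 + 6*exp(-2*I*pi/3) + 3*exp(2*I*pi/3))*conj(exp(-2*I*pi/3)) + 1*(-2)*conj(-1) + 1*(1 + 3*exp(-2*I*pi/3) + 6*exp(2*I*pi/3))*conj(exp(2*I*pi/3)) + 1*(1 + 3*exp(-2*I*pi/3) + 3*exp(-I*pi/3) + 3*exp(I*pi/3))*conj(exp(I*pi/3))]
      = (1/6)[(10) + (exp(I*pi/3) + 3*exp(2*I*pi/3)) + (6 + 3*exp(-2*I*pi/3) + exp(2*I*pi/3)) + (2) + (6 + exp(-2*I*pi/3) + 3*exp(2*I*pi/3)) + (3*exp(-2*I*pi/3) + exp(-I*pi/3))] = 18/6 = 3
(Exp terms are combined using exp(i*s)*conj(exp(i*t)) = exp(i*(s-t)), and sums of them are collapsed using the identity that for every m > 1 the m distinct m-th roots of unity sum to 0, e.g. 1 + exp(2*I*pi/3) + exp(-2*I*pi/3) = 0.)
Dimension check: dim(rho) = sum (mult * dim) = 1*1 + 3*1 + 3*1 + 0*1 + 0*1 + 3*1 = 10 = chi_rho(e) = 10.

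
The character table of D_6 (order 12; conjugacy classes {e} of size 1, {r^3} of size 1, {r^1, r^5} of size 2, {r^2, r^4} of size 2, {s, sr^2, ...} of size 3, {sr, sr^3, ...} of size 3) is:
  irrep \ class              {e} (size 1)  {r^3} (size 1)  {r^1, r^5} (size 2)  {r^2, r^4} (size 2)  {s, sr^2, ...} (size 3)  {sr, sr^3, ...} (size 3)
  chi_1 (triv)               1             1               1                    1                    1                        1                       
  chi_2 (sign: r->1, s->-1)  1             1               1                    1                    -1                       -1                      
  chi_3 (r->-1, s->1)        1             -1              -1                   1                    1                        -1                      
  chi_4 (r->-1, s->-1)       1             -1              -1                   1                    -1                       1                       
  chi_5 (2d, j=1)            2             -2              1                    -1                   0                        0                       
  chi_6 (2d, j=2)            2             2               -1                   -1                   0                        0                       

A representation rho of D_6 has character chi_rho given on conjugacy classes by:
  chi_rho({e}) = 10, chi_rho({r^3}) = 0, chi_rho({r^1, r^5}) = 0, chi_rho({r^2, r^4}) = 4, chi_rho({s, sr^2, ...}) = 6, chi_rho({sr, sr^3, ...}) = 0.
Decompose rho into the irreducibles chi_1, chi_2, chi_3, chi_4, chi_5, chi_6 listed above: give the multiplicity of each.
Multiplicities: chi_1: 3, chi_2: 0, chi_3: 3, chi_4: 0, chi_5: 1, chi_6: 1.

Why: Use <chi_rho, chi> = (1/|G|) sum_C |C| * chi_rho(C) * conj(chi(C)) with |G| = 12 for each irreducible chi in the table:
  <chi_rho, chi_1> = (1/12)[1*(10)*conj(1) + 1*(0)*conj(1) + 2*(0)*conj(1) + 2*(4)*conj(1) + 3*(6)*conj(1) + 3*(0)*conj(1)]
      = (1/12)[(10) + (0) + (0) + (8) + (18) + (0)] = 36/12 = 3
  <chi_rho, chi_2> = (1/12)[1*(10)*conj(1) + 1*(0)*conj(1) + 2*(0)*conj(1) + 2*(4)*conj(1) + 3*(6)*conj(-1) + 3*(0)*conj(-1)]
      = (1/12)[(10) + (0) + (0) + (8) + (-18) + (0)] = 0/12 = 0
  <chi_rho, chi_3> = (1/12)[1*(10)*conj(1) + 1*(0)*conj(-1) + 2*(0)*conj(-1) + 2*(4)*conj(1) + 3*(6)*conj(1) + 3*(0)*conj(-1)]
      = (1/12)[(10) + (0) + (0) + (8) + (18) + (0)] = 36/12 = 3
  <chi_rho, chi_4> = (1/12)[1*(10)*conj(1) + 1*(0)*conj(-1) + 2*(0)*conj(-1) + 2*(4)*conj(1) + 3*(6)*conj(-1) + 3*(0)*conj(1)]
      = (1/12)[(10) + (0) + (0) + (8) + (-18) + (0)] = 0/12 = 0
  <chi_rho, chi_5> = (1/12)[1*(10)*conj(2) + 1*(0)*conj(-2) + 2*(0)*conj(1) + 2*(4)*conj(-1) + 3*(6)*conj(0) + 3*(0)*conj(0)]
      = (1/12)[(20) + (0) + (0) + (-8) + (0) + (0)] = 12/12 = 1
  <chi_rho, chi_6> = (1/12)[1*(10)*conj(2) + 1*(0)*conj(2) + 2*(0)*conj(-1) + 2*(4)*conj(-1) + 3*(6)*conj(0) + 3*(0)*conj(0)]
      = (1/12)[(20) + (0) + (0) + (-8) + (0) + (0)] = 12/12 = 1
Dimension check: dim(rho) = sum (mult * dim) = 3*1 + 0*1 + 3*1 + 0*1 + 1*2 + 1*2 = 10 = chi_rho(e) = 10.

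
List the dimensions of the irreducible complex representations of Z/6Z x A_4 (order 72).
Dimensions: 1, 1, 1, 1, 1, 1, 1, 1, 1, 1, 1, 1, 1, 1, 1, 1, 1, 1, 3, 3, 3, 3, 3, 3

Working: There are 24 irreducibles (= number of conjugacy classes). Their dimensions d_i satisfy sum d_i^2 = |G| = 72: 1 + 1 + 1 + 1 + 1 + 1 + 1 + 1 + 1 + 1 + 1 + 1 + 1 + 1 + 1 + 1 + 1 + 1 + 9 + 9 + 9 + 9 + 9 + 9 = 72. (For the product with Z/6Z: each of the 6 1-dim characters of Z/6Z tensors with each irrep of A_4, giving 6 copies of each A_4-dimension.)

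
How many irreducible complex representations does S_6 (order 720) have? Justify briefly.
11

Solution. The number of irreducible complex representations of a finite group equals its number of conjugacy classes. Conjugacy classes in S_6 correspond to cycle types, i.e. partitions of 6; there are p(6) = 11 of them, so S_6 (order 720) has exactly 11 irreducible complex representations.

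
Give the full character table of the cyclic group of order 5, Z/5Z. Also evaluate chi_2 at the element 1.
Character table of Z/5Z (irreps indexed chi_0,...,chi_4 with chi_k(m) = zeta_5^(k*m), zeta_5 = exp(2*pi*i/5)):
  irrep \ class  {0} (size 1)  {1} (size 1)    {2} (size 1)    {3} (size 1)    {4} (size 1)  
  chi_0          1             1               1               1               1             
  chi_1          1             exp(2*I*pi/5)   exp(4*I*pi/5)   exp(-4*I*pi/5)  exp(-2*I*pi/5)
  chi_2          1             exp(4*I*pi/5)   exp(-2*I*pi/5)  exp(2*I*pi/5)   exp(-4*I*pi/5)
  chi_3          1             exp(-4*I*pi/5)  exp(2*I*pi/5)   exp(-2*I*pi/5)  exp(4*I*pi/5) 
  chi_4          1             exp(-2*I*pi/5)  exp(-4*I*pi/5)  exp(4*I*pi/5)   exp(2*I*pi/5) 

Spot check: chi_2(1) = zeta_5^(2*1) = zeta_5^2 = exp(4*I*pi/5).

Reasoning: Z/5Z is abelian, so all 5 irreducible complex representations are 1-dimensional. They are given by chi_k(m) = zeta_5^(k*m) for k = 0,...,4. Row orthogonality: sum_m chi_k(m) conj(chi_l(m)) = 5 * [k = l].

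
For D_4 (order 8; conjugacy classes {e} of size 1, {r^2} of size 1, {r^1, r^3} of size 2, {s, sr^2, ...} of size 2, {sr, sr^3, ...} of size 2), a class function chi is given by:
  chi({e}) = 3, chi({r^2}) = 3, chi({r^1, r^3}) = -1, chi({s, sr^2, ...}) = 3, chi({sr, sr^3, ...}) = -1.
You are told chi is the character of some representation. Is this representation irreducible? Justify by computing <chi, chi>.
Not irreducible (reducible): <chi, chi> = 5 > 1.

Explanation: <chi, chi> = (1/|G|) sum_C |C| * |chi(C)|^2 = (1/8)[1*|3|^2 + 1*|3|^2 + 2*|-1|^2 + 2*|3|^2 + 2*|-1|^2]
  = (1/8)[(9) + (9) + (2) + (18) + (2)] = 40/8 = 5.
A character is irreducible iff <chi, chi> = 1, so this representation is reducible.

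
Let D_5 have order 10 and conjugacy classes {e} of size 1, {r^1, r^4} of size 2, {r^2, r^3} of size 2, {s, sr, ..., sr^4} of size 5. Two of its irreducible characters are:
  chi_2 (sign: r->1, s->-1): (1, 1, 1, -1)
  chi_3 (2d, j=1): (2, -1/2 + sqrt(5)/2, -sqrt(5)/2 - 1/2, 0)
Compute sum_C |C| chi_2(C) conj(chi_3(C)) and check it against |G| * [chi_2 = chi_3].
Sum = 0; so <chi_2, chi_3> = 0 (distinct irreducibles are orthogonal).

Solution. Compute term by term over conjugacy classes (|C| * chi_2(C) * conj(chi_3(C))):
  1*(1)*conj(2) + 2*(1)*conj(-1/2 + sqrt(5)/2) + 2*(1)*conj(-sqrt(5)/2 - 1/2) + 5*(-1)*conj(0)
  = (2) + (-1 + sqrt(5)) + (-sqrt(5) - 1) + (0)
  = 0.
Dividing by |G| = 10 gives 0/10 = 0, matching the row-orthogonality relation <chi_2, chi_3> = [chi_2 = chi_3].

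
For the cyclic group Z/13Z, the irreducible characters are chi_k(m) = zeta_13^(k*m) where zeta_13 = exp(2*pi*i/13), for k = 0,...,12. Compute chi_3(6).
chi_3(6) = zeta_13^18 = exp(10*I*pi/13)

Why: chi_3(6) = zeta_13^(3*6) = zeta_13^18. Since zeta_13^13 = 1, this equals zeta_13^5 = exp(2*pi*i*5/13) = exp(10*I*pi/13).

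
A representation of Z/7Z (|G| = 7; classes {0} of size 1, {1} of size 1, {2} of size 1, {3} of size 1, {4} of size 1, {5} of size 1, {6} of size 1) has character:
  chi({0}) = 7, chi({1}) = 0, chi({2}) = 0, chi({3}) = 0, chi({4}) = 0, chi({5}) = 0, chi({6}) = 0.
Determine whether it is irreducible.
Not irreducible (reducible): <chi, chi> = 7 > 1.

Reasoning: <chi, chi> = (1/|G|) sum_C |C| * |chi(C)|^2 = (1/7)[1*|7|^2 + 1*|0|^2 + 1*|0|^2 + 1*|0|^2 + 1*|0|^2 + 1*|0|^2 + 1*|0|^2]
  = (1/7)[(49) + (0) + (0) + (0) + (0) + (0) + (0)] = 49/7 = 7.
(Exp terms are combined using exp(i*s)*conj(exp(i*t)) = exp(i*(s-t)), and sums of them are collapsed using the identity that for every m > 1 the m distinct m-th roots of unity sum to 0, e.g. 1 + exp(2*I*pi/3) + exp(-2*I*pi/3) = 0.)
A character is irreducible iff <chi, chi> = 1, so this representation is reducible.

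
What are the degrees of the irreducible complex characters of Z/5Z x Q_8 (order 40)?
Dimensions: 1, 1, 1, 1, 1, 1, 1, 1, 1, 1, 1, 1, 1, 1, 1, 1, 1, 1, 1, 1, 2, 2, 2, 2, 2

Proof sketch: There are 25 irreducibles (= number of conjugacy classes). Their dimensions d_i satisfy sum d_i^2 = |G| = 40: 1 + 1 + 1 + 1 + 1 + 1 + 1 + 1 + 1 + 1 + 1 + 1 + 1 + 1 + 1 + 1 + 1 + 1 + 1 + 1 + 4 + 4 + 4 + 4 + 4 = 40. (For the product with Z/5Z: each of the 5 1-dim characters of Z/5Z tensors with each irrep of Q_8, giving 5 copies of each Q_8-dimension.)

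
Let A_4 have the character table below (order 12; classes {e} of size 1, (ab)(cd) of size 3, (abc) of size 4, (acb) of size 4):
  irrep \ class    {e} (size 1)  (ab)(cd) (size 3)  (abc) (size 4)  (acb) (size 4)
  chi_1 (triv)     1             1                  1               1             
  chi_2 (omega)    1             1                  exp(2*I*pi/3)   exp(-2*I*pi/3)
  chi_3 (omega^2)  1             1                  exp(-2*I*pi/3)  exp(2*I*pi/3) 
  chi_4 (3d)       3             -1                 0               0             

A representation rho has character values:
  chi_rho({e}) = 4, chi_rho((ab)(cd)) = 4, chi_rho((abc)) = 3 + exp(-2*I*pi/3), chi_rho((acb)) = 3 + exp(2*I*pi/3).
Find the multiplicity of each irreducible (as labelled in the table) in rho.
Multiplicities: chi_1: 3, chi_2: 0, chi_3: 1, chi_4: 0.

Reasoning: Use <chi_rho, chi> = (1/|G|) sum_C |C| * chi_rho(C) * conj(chi(C)) with |G| = 12 for each irreducible chi in the table:
  <chi_rho, chi_1> = (1/12)[1*(4)*conj(1) + 3*(4)*conj(1) + 4*(3 + exp(-2*I*pi/3))*conj(1) + 4*(3 + exp(2*I*pi/3))*conj(1)]
      = (1/12)[(4) + (12) + (12 + 4*exp(-2*I*pi/3)) + (12 + 4*exp(2*I*pi/3))] = 36/12 = 3
  <chi_rho, chi_2> = (1/12)[1*(4)*conj(1) + 3*(4)*conj(1) + 4*(3 + exp(-2*I*pi/3))*conj(exp(2*I*pi/3)) + 4*(3 + exp(2*I*pi/3))*conj(exp(-2*I*pi/3))]
      = (1/12)[(4) + (12) + (12*exp(-2*I*pi/3) + 4*exp(2*I*pi/3)) + (4*exp(-2*I*pi/3) + 12*exp(2*I*pi/3))] = 0/12 = 0
  <chi_rho, chi_3> = (1/12)[1*(4)*conj(1) + 3*(4)*conj(1) + 4*(3 + exp(-2*I*pi/3))*conj(exp(-2*I*pi/3)) + 4*(3 + exp(2*I*pi/3))*conj(exp(2*I*pi/3))]
      = (1/12)[(4) + (12) + (4 + 12*exp(2*I*pi/3)) + (4 + 12*exp(-2*I*pi/3))] = 12/12 = 1
  <chi_rho, chi_4> = (1/12)[1*(4)*conj(3) + 3*(4)*conj(-1) + 4*(3 + exp(-2*I*pi/3))*conj(0) + 4*(3 + exp(2*I*pi/3))*conj(0)]
      = (1/12)[(12) + (-12) + (0) + (0)] = 0/12 = 0
(Exp terms are combined using exp(i*s)*conj(exp(i*t)) = exp(i*(s-t)), and sums of them are collapsed using the identity that for every m > 1 the m distinct m-th roots of unity sum to 0, e.g. 1 + exp(2*I*pi/3) + exp(-2*I*pi/3) = 0.)
Dimension check: dim(rho) = sum (mult * dim) = 3*1 + 0*1 + 1*1 + 0*3 = 4 = chi_rho(e) = 4.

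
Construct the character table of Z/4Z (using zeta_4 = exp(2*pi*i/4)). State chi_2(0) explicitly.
Character table of Z/4Z (irreps indexed chi_0,...,chi_3 with chi_k(m) = zeta_4^(k*m), zeta_4 = exp(2*pi*i/4)):
  irrep \ class  {0} (size 1)  {1} (size 1)  {2} (size 1)  {3} (size 1)
  chi_0          1             1             1             1           
  chi_1          1             I             -1            -I          
  chi_2          1             -1            1             -1          
  chi_3          1             -I            -1            I           

Spot check: chi_2(0) = zeta_4^(2*0) = zeta_4^0 = 1.

Explanation: Z/4Z is abelian, so all 4 irreducible complex representations are 1-dimensional. They are given by chi_k(m) = zeta_4^(k*m) for k = 0,...,3. Row orthogonality: sum_m chi_k(m) conj(chi_l(m)) = 4 * [k = l].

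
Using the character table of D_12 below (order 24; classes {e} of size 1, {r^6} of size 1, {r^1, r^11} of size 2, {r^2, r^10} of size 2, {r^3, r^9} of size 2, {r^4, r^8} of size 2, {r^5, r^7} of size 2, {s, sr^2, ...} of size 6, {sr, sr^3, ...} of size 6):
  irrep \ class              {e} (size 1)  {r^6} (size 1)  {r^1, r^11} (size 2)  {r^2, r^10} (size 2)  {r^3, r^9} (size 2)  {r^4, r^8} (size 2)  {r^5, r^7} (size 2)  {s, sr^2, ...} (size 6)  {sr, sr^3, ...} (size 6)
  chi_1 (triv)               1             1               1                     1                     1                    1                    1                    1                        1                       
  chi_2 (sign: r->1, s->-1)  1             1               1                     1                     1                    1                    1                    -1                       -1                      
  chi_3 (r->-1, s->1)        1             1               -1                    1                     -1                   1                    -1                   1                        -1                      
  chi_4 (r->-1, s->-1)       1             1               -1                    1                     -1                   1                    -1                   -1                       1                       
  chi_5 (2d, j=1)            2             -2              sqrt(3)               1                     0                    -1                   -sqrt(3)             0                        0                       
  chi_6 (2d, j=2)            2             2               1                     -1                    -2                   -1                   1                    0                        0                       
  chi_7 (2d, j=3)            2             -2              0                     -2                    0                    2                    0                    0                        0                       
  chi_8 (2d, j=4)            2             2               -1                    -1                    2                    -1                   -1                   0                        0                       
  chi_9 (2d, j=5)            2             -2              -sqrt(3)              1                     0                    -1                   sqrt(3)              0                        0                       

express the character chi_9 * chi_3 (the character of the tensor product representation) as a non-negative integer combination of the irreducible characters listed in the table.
chi_9 tensor chi_3 = chi_5 (all other irreducibles have multiplicity 0).

Explanation: The character of a tensor product is the pointwise product (chi_9 * chi_3)(C) = chi_9(C) * chi_3(C):
  {e}: (2)*(1), {r^6}: (-2)*(1), {r^1, r^11}: (-sqrt(3))*(-1), {r^2, r^10}: (1)*(1), {r^3, r^9}: (0)*(-1), {r^4, r^8}: (-1)*(1), {r^5, r^7}: (sqrt(3))*(-1), {s, sr^2, ...}: (0)*(1), {sr, sr^3, ...}: (0)*(-1)
so (chi_9 * chi_3) takes values
  {e} -> 2, {r^6} -> -2, {r^1, r^11} -> sqrt(3), {r^2, r^10} -> 1, {r^3, r^9} -> 0, {r^4, r^8} -> -1, {r^5, r^7} -> -sqrt(3), {s, sr^2, ...} -> 0, {sr, sr^3, ...} -> 0.
Now take the inner product of this character with each irreducible chi from the table, <chi_9*chi_3, chi> = (1/24) sum_C |C| (chi_9*chi_3)(C) conj(chi(C)):
  <chi_9*chi_3, chi_1> = (1/24)[1*(2)*conj(1) + 1*(-2)*conj(1) + 2*(sqrt(3))*conj(1) + 2*(1)*conj(1) + 2*(0)*conj(1) + 2*(-1)*conj(1) + 2*(-sqrt(3))*conj(1) + 6*(0)*conj(1) + 6*(0)*conj(1)]
      = (1/24)[(2) + (-2) + (2*sqrt(3)) + (2) + (0) + (-2) + (-2*sqrt(3)) + (0) + (0)] = 0/24 = 0
  <chi_9*chi_3, chi_2> = (1/24)[1*(2)*conj(1) + 1*(-2)*conj(1) + 2*(sqrt(3))*conj(1) + 2*(1)*conj(1) + 2*(0)*conj(1) + 2*(-1)*conj(1) + 2*(-sqrt(3))*conj(1) + 6*(0)*conj(-1) + 6*(0)*conj(-1)]
      = (1/24)[(2) + (-2) + (2*sqrt(3)) + (2) + (0) + (-2) + (-2*sqrt(3)) + (0) + (0)] = 0/24 = 0
  <chi_9*chi_3, chi_3> = (1/24)[1*(2)*conj(1) + 1*(-2)*conj(1) + 2*(sqrt(3))*conj(-1) + 2*(1)*conj(1) + 2*(0)*conj(-1) + 2*(-1)*conj(1) + 2*(-sqrt(3))*conj(-1) + 6*(0)*conj(1) + 6*(0)*conj(-1)]
      = (1/24)[(2) + (-2) + (-2*sqrt(3)) + (2) + (0) + (-2) + (2*sqrt(3)) + (0) + (0)] = 0/24 = 0
  <chi_9*chi_3, chi_4> = (1/24)[1*(2)*conj(1) + 1*(-2)*conj(1) + 2*(sqrt(3))*conj(-1) + 2*(1)*conj(1) + 2*(0)*conj(-1) + 2*(-1)*conj(1) + 2*(-sqrt(3))*conj(-1) + 6*(0)*conj(-1) + 6*(0)*conj(1)]
      = (1/24)[(2) + (-2) + (-2*sqrt(3)) + (2) + (0) + (-2) + (2*sqrt(3)) + (0) + (0)] = 0/24 = 0
  <chi_9*chi_3, chi_5> = (1/24)[1*(2)*conj(2) + 1*(-2)*conj(-2) + 2*(sqrt(3))*conj(sqrt(3)) + 2*(1)*conj(1) + 2*(0)*conj(0) + 2*(-1)*conj(-1) + 2*(-sqrt(3))*conj(-sqrt(3)) + 6*(0)*conj(0) + 6*(0)*conj(0)]
      = (1/24)[(4) + (4) + (6) + (2) + (0) + (2) + (6) + (0) + (0)] = 24/24 = 1
  <chi_9*chi_3, chi_6> = (1/24)[1*(2)*conj(2) + 1*(-2)*conj(2) + 2*(sqrt(3))*conj(1) + 2*(1)*conj(-1) + 2*(0)*conj(-2) + 2*(-1)*conj(-1) + 2*(-sqrt(3))*conj(1) + 6*(0)*conj(0) + 6*(0)*conj(0)]
      = (1/24)[(4) + (-4) + (2*sqrt(3)) + (-2) + (0) + (2) + (-2*sqrt(3)) + (0) + (0)] = 0/24 = 0
  <chi_9*chi_3, chi_7> = (1/24)[1*(2)*conj(2) + 1*(-2)*conj(-2) + 2*(sqrt(3))*conj(0) + 2*(1)*conj(-2) + 2*(0)*conj(0) + 2*(-1)*conj(2) + 2*(-sqrt(3))*conj(0) + 6*(0)*conj(0) + 6*(0)*conj(0)]
      = (1/24)[(4) + (4) + (0) + (-4) + (0) + (-4) + (0) + (0) + (0)] = 0/24 = 0
  <chi_9*chi_3, chi_8> = (1/24)[1*(2)*conj(2) + 1*(-2)*conj(2) + 2*(sqrt(3))*conj(-1) + 2*(1)*conj(-1) + 2*(0)*conj(2) + 2*(-1)*conj(-1) + 2*(-sqrt(3))*conj(-1) + 6*(0)*conj(0) + 6*(0)*conj(0)]
      = (1/24)[(4) + (-4) + (-2*sqrt(3)) + (-2) + (0) + (2) + (2*sqrt(3)) + (0) + (0)] = 0/24 = 0
  <chi_9*chi_3, chi_9> = (1/24)[1*(2)*conj(2) + 1*(-2)*conj(-2) + 2*(sqrt(3))*conj(-sqrt(3)) + 2*(1)*conj(1) + 2*(0)*conj(0) + 2*(-1)*conj(-1) + 2*(-sqrt(3))*conj(sqrt(3)) + 6*(0)*conj(0) + 6*(0)*conj(0)]
      = (1/24)[(4) + (4) + (-6) + (2) + (0) + (2) + (-6) + (0) + (0)] = 0/24 = 0
Hence the multiplicities are chi_5: 1. Dimension check: dim(chi_9)*dim(chi_3) = 2*1 = 2 and sum (mult * dim) = 1*2 = 2.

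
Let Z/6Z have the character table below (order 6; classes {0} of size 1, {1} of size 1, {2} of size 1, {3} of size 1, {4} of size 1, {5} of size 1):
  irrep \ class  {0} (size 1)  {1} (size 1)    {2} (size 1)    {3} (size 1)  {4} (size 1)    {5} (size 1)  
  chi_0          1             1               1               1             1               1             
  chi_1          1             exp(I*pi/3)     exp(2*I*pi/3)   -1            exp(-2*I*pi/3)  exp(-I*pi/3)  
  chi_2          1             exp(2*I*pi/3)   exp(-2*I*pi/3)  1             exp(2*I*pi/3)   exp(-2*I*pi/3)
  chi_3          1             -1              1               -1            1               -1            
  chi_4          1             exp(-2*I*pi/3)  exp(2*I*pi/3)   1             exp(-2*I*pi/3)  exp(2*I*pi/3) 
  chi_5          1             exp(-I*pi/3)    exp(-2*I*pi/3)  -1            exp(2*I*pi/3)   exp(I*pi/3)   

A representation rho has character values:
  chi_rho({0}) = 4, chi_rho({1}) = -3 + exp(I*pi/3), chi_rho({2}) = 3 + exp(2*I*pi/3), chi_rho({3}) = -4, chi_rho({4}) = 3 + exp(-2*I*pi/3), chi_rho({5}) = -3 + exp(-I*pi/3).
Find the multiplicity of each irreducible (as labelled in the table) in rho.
Multiplicities: chi_0: 0, chi_1: 1, chi_2: 0, chi_3: 3, chi_4: 0, chi_5: 0.

Justification: Use <chi_rho, chi> = (1/|G|) sum_C |C| * chi_rho(C) * conj(chi(C)) with |G| = 6 for each irreducible chi in the table:
  <chi_rho, chi_0> = (1/6)[1*(4)*conj(1) + 1*(-3 + exp(I*pi/3))*conj(1) + 1*(3 + exp(2*I*pi/3))*conj(1) + 1*(-4)*conj(1) + 1*(3 + exp(-2*I*pi/3))*conj(1) + 1*(-3 + exp(-I*pi/3))*conj(1)]
      = (1/6)[(4) + (-3 + exp(I*pi/3)) + (3 + exp(2*I*pi/3)) + (-4) + (3 + exp(-2*I*pi/3)) + (-3 + exp(-I*pi/3))] = 0/6 = 0
  <chi_rho, chi_1> = (1/6)[1*(4)*conj(1) + 1*(-3 + exp(I*pi/3))*conj(exp(I*pi/3)) + 1*(3 + exp(2*I*pi/3))*conj(exp(2*I*pi/3)) + 1*(-4)*conj(-1) + 1*(3 + exp(-2*I*pi/3))*conj(exp(-2*I*pi/3)) + 1*(-3 + exp(-I*pi/3))*conj(exp(-I*pi/3))]
      = (1/6)[(4) + (1 - 3*exp(-I*pi/3)) + (1 + 3*exp(-2*I*pi/3)) + (4) + (1 + 3*exp(2*I*pi/3)) + (1 - 3*exp(I*pi/3))] = 6/6 = 1
  <chi_rho, chi_2> = (1/6)[1*(4)*conj(1) + 1*(-3 + exp(I*pi/3))*conj(exp(2*I*pi/3)) + 1*(3 + exp(2*I*pi/3))*conj(exp(-2*I*pi/3)) + 1*(-4)*conj(1) + 1*(3 + exp(-2*I*pi/3))*conj(exp(2*I*pi/3)) + 1*(-3 + exp(-I*pi/3))*conj(exp(-2*I*pi/3))]
      = (1/6)[(4) + (exp(-I*pi/3) - 3*exp(-2*I*pi/3)) + (exp(-2*I*pi/3) + 3*exp(2*I*pi/3)) + (-4) + (3*exp(-2*I*pi/3) + exp(2*I*pi/3)) + (-3*exp(2*I*pi/3) + exp(I*pi/3))] = 0/6 = 0
  <chi_rho, chi_3> = (1/6)[1*(4)*conj(1) + 1*(-3 + exp(I*pi/3))*conj(-1) + 1*(3 + exp(2*I*pi/3))*conj(1) + 1*(-4)*conj(-1) + 1*(3 + exp(-2*I*pi/3))*conj(1) + 1*(-3 + exp(-I*pi/3))*conj(-1)]
      = (1/6)[(4) + (3 - exp(I*pi/3)) + (3 + exp(2*I*pi/3)) + (4) + (3 + exp(-2*I*pi/3)) + (3 - exp(-I*pi/3))] = 18/6 = 3
  <chi_rho, chi_4> = (1/6)[1*(4)*conj(1) + 1*(-3 + exp(I*pi/3))*conj(exp(-2*I*pi/3)) + 1*(3 + exp(2*I*pi/3))*conj(exp(2*I*pi/3)) + 1*(-4)*conj(1) + 1*(3 + exp(-2*I*pi/3))*conj(exp(-2*I*pi/3)) + 1*(-3 + exp(-I*pi/3))*conj(exp(2*I*pi/3))]
      = (1/6)[(4) + (-1 - 3*exp(2*I*pi/3)) + (1 + 3*exp(-2*I*pi/3)) + (-4) + (1 + 3*exp(2*I*pi/3)) + (-1 - 3*exp(-2*I*pi/3))] = 0/6 = 0
  <chi_rho, chi_5> = (1/6)[1*(4)*conj(1) + 1*(-3 + exp(I*pi/3))*conj(exp(-I*pi/3)) + 1*(3 + exp(2*I*pi/3))*conj(exp(-2*I*pi/3)) + 1*(-4)*conj(-1) + 1*(3 + exp(-2*I*pi/3))*conj(exp(2*I*pi/3)) + 1*(-3 + exp(-I*pi/3))*conj(exp(I*pi/3))]
      = (1/6)[(4) + (-3*exp(I*pi/3) + exp(2*I*pi/3)) + (exp(-2*I*pi/3) + 3*exp(2*I*pi/3)) + (4) + (3*exp(-2*I*pi/3) + exp(2*I*pi/3)) + (exp(-2*I*pi/3) - 3*exp(-I*pi/3))] = 0/6 = 0
(Exp terms are combined using exp(i*s)*conj(exp(i*t)) = exp(i*(s-t)), and sums of them are collapsed using the identity that for every m > 1 the m distinct m-th roots of unity sum to 0, e.g. 1 + exp(2*I*pi/3) + exp(-2*I*pi/3) = 0.)
Dimension check: dim(rho) = sum (mult * dim) = 0*1 + 1*1 + 0*1 + 3*1 + 0*1 + 0*1 = 4 = chi_rho(e) = 4.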